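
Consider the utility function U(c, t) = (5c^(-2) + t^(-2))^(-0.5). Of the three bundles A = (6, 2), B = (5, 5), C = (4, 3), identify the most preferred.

Evaluate utility at each bundle:
U(A) = 1.604.
U(B) = 2.041.
U(C) = 1.536.
Highest utility is B, so B ≻ A ≻ C.

Bundle B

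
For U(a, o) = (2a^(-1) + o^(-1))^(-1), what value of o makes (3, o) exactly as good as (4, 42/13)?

U depends on (a, o) only through S = 2a^(-1) + o^(-1), so equal utility means equal S. At (4, 42/13): S = 17/21.
With a = 3: 2·3^(-1) = 2/3, so o^(-1) = 17/21 − 2/3 = 1/7.
Hence o = 1/(1/7) = 7.
Check: U(3, 7) = 1.2353.

o = 7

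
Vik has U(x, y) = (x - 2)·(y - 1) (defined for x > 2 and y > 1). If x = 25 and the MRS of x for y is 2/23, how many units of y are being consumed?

y = 3

MU_x = (y−1), MU_y = (x−2).
MRS = (y−1)/(x−2).
Substitute x = 25: MRS = (y − 1)/23. Setting this equal to 2/23 gives y − 1 = (2/23)·23 = 2, so y = 3.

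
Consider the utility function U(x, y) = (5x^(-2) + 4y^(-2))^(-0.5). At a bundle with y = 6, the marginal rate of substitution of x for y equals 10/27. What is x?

For CES with ρ = -2, MRS = (5/4)·(y/x)^3.
Setting (5/4)·(6/x)^3 = 10/27 gives (6/x)^3 = 8/27, so 6/x = 2/3 and x = 9.

x = 9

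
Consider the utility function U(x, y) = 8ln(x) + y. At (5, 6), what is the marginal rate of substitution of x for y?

MRS = 1.6

MU_x = 8/x, MU_y = 1.
MRS = 8/x ÷ 1.
At (5, 6): MRS = 1.6.
That is, one extra unit of x is worth 1.6 units of y at the margin.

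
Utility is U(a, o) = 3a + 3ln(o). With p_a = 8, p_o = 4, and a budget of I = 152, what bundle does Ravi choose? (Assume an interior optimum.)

MU_a = 3, MU_o = 3/o.
MRS = 3 ÷ (3/o).
Tangency: set MRS = p_a/p_o = 8/4 = 2.
MRS depends only on o: o = 2 ⇒ o* = 2.
From the budget, 8·a = 152 − 4·2 = 144, so a* = 18.

a* = 18, o* = 2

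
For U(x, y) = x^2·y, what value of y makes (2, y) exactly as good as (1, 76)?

U(1, 76) = 76.
Set U(2, y) = 76 and solve.
With x = 2: 2^2 = 4, so y = 76/4 = 19.
Check: U(2, 19) = 76.

y = 19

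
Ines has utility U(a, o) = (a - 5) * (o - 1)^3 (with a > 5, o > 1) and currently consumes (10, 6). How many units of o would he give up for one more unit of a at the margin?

MU_a = (o−1)^3, MU_o = 3·(a−5)·(o−1)^2.
MRS = (1/3)·(o−1)/(a−5).
At (10, 6): MRS = 1/3.
That is, one extra unit of a is worth 1/3 units of o at the margin.

MRS = 1/3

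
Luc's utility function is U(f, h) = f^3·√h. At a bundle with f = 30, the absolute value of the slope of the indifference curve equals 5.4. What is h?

MU_f = 3·f^2·√h and MU_h = 0.5·f^3·h^(-0.5).
MRS = MU_f/MU_h = (6)·h/f.
Substitute f = 30: MRS = h/5. Setting h/5 = 5.4 gives h = 5.4·5 = 27.

h = 27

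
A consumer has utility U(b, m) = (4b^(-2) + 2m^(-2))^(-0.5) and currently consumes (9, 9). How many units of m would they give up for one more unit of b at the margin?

For CES with ρ = -2, MRS = (4/2)·(m/b)^3.
At (9, 9): MRS = 2.
The indifference curve has slope −2 at this bundle.

MRS = 2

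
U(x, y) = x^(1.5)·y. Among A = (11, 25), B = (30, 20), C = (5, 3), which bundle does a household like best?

Bundle B

Evaluate utility at each bundle:
U(A) = 912.072.
U(B) = 3286.335.
U(C) = 33.541.
Highest utility is B, so B ≻ A ≻ C.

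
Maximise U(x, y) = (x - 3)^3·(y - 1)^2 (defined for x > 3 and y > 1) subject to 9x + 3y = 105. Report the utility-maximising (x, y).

MU_x = 3·(x−3)^2·(y−1)^2, MU_y = 2·(x−3)^3·(y−1).
MRS = (3/2)·(y−1)/(x−3).
Tangency: set MRS = p_x/p_y = 9/3 = 3.
So (3/2)·(y − 1)/(x − 3) = 3, i.e. (y − 1) = 2·(x − 3).
Rewrite the budget in excess-of-subsistence terms: 9·(x − 3) + 3·(y − 1) = 105 − 9·3 − 3·1 = 75.
Substituting, 15·(x − 3) = 75, so x − 3 = 5 and x* = 8.
Then y − 1 = 2·5 = 10, so y* = 11.

x* = 8, y* = 11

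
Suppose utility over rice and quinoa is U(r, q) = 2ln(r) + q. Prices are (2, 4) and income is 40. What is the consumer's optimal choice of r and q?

r* = 4, q* = 8

MU_r = 2/r, MU_q = 1.
MRS = 2/r ÷ 1.
Tangency: set MRS = p_r/p_q = 2/4 = 0.5.
MRS depends only on r: 2/r = 0.5 ⇒ r* = 2/0.5 = 4.
From the budget, 4·q = 40 − 2·4 = 32, so q* = 8.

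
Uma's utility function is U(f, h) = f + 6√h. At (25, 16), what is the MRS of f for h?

MU_f = 1, MU_h = 6/(2√h).
MRS = 1 ÷ (6/(2√h)).
At (25, 16): MRS = 4/3.
So at (25, 16) the consumer would give up 4/3 units of h for one more unit of f.

MRS = 4/3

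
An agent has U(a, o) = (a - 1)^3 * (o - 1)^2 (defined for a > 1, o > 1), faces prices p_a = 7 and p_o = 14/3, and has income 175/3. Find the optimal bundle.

a* = 5, o* = 5

MU_a = 3·(a−1)^2·(o−1)^2, MU_o = 2·(a−1)^3·(o−1).
MRS = (3/2)·(o−1)/(a−1).
Tangency: set MRS = p_a/p_o = 7/(14/3) = 1.5.
So (3/2)·(o − 1)/(a − 1) = 1.5, i.e. (o − 1) = (a − 1).
Rewrite the budget in excess-of-subsistence terms: 7·(a − 1) + (14/3)·(o − 1) = 175/3 − 7·1 − (14/3)·1 = 140/3.
Substituting, (35/3)·(a − 1) = 140/3, so a − 1 = 4 and a* = 5.
Then o − 1 = 4, so o* = 5.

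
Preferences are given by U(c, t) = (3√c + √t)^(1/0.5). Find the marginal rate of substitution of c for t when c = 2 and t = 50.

MRS = 15

For CES with ρ = 0.5, MRS = (3/1)·√(t/c).
At (2, 50): MRS = 15.
So at (2, 50) the consumer would give up 15 units of t for one more unit of c.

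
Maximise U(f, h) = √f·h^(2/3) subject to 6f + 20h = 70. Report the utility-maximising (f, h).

MU_f = 0.5·f^(-0.5)·h^(2/3) and MU_h = 2/3·√f·h^(-1/3).
MRS = MU_f/MU_h = (0.75)·h/f.
Tangency: set MRS = p_f/p_h = 6/20 = 0.3.
So (0.75)·h/f = 0.3, i.e. h = 0.4·f.
Substitute into the budget 6·f + 20·h = 70: 14·f = 70, so f* = 5.
Then h* = 0.4·5 = 2.

f* = 5, h* = 2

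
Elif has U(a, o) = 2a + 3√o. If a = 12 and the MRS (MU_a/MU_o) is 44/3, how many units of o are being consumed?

o = 121

MU_a = 2, MU_o = 3/(2√o).
MRS = 2 ÷ (3/(2√o)).
MRS depends only on o: (4/3)·√o = 44/3 ⇒ √o = (44/3)/(4/3) = 11 ⇒ o = 121.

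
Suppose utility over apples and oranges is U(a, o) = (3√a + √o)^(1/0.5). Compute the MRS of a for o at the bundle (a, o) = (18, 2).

MRS = 1

For CES with ρ = 0.5, MRS = (3/1)·√(o/a).
At (18, 2): MRS = 1.
The indifference curve has slope −1 at this bundle.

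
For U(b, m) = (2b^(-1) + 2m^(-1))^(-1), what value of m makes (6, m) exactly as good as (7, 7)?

m = 8.4

U depends on (b, m) only through S = 2b^(-1) + 2m^(-1), so equal utility means equal S. At (7, 7): S = 4/7.
With b = 6: 2·6^(-1) = 1/3, so 2m^(-1) = 4/7 − 1/3 = 5/21, i.e. m^(-1) = 5/42.
Hence m = 1/(5/42) = 8.4.
Check: U(6, 8.4) = 1.75.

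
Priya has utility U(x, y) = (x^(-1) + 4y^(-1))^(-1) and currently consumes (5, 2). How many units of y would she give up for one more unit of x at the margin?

For CES with ρ = -1, MRS = (1/4)·(y/x)^2.
At (5, 2): MRS = 1/25.
So at (5, 2) the consumer would give up 1/25 units of y for one more unit of x.

MRS = 1/25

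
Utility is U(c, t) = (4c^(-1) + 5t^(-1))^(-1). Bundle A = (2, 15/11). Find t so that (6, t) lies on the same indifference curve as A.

U depends on (c, t) only through S = 4c^(-1) + 5t^(-1), so equal utility means equal S. At (2, 15/11): S = 17/3.
With c = 6: 4·6^(-1) = 2/3, so 5t^(-1) = 17/3 − 2/3 = 5, i.e. t^(-1) = 1.
Hence t = 1/1 = 1.
Check: U(6, 1) = 0.1765.

t = 1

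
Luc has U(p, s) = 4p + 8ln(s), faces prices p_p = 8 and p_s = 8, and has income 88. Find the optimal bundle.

p* = 9, s* = 2

MU_p = 4, MU_s = 8/s.
MRS = 4 ÷ (8/s).
Tangency: set MRS = p_p/p_s = 8/8 = 1.
MRS depends only on s: 0.5·s = 1 ⇒ s* = 1/0.5 = 2.
From the budget, 8·p = 88 − 8·2 = 72, so p* = 9.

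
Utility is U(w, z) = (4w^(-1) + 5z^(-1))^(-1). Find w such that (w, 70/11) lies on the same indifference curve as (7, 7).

U depends on (w, z) only through S = 4w^(-1) + 5z^(-1), so equal utility means equal S. At (7, 7): S = 9/7.
With z = 70/11: 5·(70/11)^(-1) = 11/14, so 4w^(-1) = 9/7 − 11/14 = 0.5, i.e. w^(-1) = 0.125.
Hence w = 1/0.125 = 8.
Check: U(8, 70/11) = 0.7778.

w = 8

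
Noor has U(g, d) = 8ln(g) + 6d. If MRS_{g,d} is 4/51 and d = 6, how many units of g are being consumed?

MU_g = 8/g, MU_d = 6.
MRS = 8/g ÷ 6.
MRS depends only on g: (4/3)/g = 4/51 ⇒ g = (4/3)/(4/51) = 17.

g = 17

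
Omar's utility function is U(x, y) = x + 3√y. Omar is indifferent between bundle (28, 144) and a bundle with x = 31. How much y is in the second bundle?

U(28, 144) = 64.
Set U(31, y) = 64 and solve.
With x = 31: 3√y = 64 − 31 = 33, so √y = 11 and y = 121.
Check: U(31, 121) = 64.

y = 121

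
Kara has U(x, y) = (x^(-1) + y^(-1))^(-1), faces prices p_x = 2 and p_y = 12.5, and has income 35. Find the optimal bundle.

x* = 5, y* = 2

For CES with ρ = -1, MRS = (y/x)^2.
Tangency: set MRS = p_x/p_y = 2/12.5 = 4/25.
So (y/x)^2 = 4/25; taking the square root, y/x = 0.4, i.e. y = 0.4·x.
Substitute into the budget 2·x + 12.5·y = 35: 7·x = 35, so x* = 5 and y* = 0.4·5 = 2.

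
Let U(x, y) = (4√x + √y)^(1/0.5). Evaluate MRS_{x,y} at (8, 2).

MRS = 2

For CES with ρ = 0.5, MRS = (4/1)·√(y/x).
At (8, 2): MRS = 2.
The indifference curve has slope −2 at this bundle.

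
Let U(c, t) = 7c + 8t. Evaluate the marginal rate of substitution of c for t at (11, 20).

MRS = 0.875

MU_c = 7, MU_t = 8, so MRS = 7/8 = 0.875 at every bundle.
At (11, 20): MRS = 0.875.
The indifference curve has slope −0.875 at this bundle.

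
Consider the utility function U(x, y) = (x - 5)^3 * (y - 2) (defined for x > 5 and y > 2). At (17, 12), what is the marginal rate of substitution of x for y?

MU_x = 3·(x−5)^2·(y−2), MU_y = (x−5)^3.
MRS = (3/1)·(y−2)/(x−5).
At (17, 12): MRS = 2.5.
That is, one extra unit of x is worth 2.5 units of y at the margin.

MRS = 2.5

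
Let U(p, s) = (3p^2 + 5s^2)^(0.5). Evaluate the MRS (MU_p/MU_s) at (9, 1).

MRS = 5.4

For CES with ρ = 2, MRS = (3/5)·(s/p)^(-1).
At (9, 1): MRS = 5.4.
That is, one extra unit of p is worth 5.4 units of s at the margin.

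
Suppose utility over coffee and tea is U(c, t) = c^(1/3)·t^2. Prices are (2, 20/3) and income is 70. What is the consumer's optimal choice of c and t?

c* = 5, t* = 9

MU_c = 1/3·c^(-2/3)·t^2 and MU_t = 2·c^(1/3)·t.
MRS = MU_c/MU_t = (1/6)·t/c.
Tangency: set MRS = p_c/p_t = 2/(20/3) = 0.3.
So (1/6)·t/c = 0.3, i.e. t = 1.8·c.
Substitute into the budget 2·c + (20/3)·t = 70: 14·c = 70, so c* = 5.
Then t* = 1.8·5 = 9.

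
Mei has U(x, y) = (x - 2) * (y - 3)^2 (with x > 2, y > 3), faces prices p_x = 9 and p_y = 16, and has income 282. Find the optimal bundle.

MU_x = (y−3)^2, MU_y = 2·(x−2)·(y−3).
MRS = (1/2)·(y−3)/(x−2).
Tangency: set MRS = p_x/p_y = 9/16.
So (1/2)·(y − 3)/(x − 2) = 9/16, i.e. (y − 3) = 1.125·(x − 2).
Rewrite the budget in excess-of-subsistence terms: 9·(x − 2) + 16·(y − 3) = 282 − 9·2 − 16·3 = 216.
Substituting, 27·(x − 2) = 216, so x − 2 = 8 and x* = 10.
Then y − 3 = 1.125·8 = 9, so y* = 12.

x* = 10, y* = 12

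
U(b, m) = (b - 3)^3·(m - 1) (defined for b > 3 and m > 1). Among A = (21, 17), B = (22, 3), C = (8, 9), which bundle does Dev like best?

Evaluate utility at each bundle:
U(A) = 93312.
U(B) = 13718.
U(C) = 1000.
Highest utility is A, so A ≻ B ≻ C.

Bundle A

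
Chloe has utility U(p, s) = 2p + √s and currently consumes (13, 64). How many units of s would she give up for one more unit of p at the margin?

MRS = 32

MU_p = 2, MU_s = 1/(2√s).
MRS = 2 ÷ (1/(2√s)).
At (13, 64): MRS = 32.
The indifference curve has slope −32 at this bundle.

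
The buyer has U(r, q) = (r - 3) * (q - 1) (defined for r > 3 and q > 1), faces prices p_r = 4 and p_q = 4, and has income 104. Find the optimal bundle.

MU_r = (q−1), MU_q = (r−3).
MRS = (q−1)/(r−3).
Tangency: set MRS = p_r/p_q = 4/4 = 1.
So (q − 1)/(r − 3) = 1, i.e. (q − 1) = (r − 3).
Rewrite the budget in excess-of-subsistence terms: 4·(r − 3) + 4·(q − 1) = 104 − 4·3 − 4·1 = 88.
Substituting, 8·(r − 3) = 88, so r − 3 = 11 and r* = 14.
Then q − 1 = 11, so q* = 12.

r* = 14, q* = 12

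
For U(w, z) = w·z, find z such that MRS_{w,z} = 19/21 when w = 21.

z = 19

MU_w = z and MU_z = w.
MRS = MU_w/MU_z = z/w.
Substitute w = 21: MRS = z/21. Setting z/21 = 19/21 gives z = (19/21)·21 = 19.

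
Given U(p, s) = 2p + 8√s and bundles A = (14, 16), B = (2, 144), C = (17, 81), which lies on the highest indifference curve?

Evaluate utility at each bundle:
U(A) = 60.000.
U(B) = 100.000.
U(C) = 106.000.
Highest utility is C, so C ≻ B ≻ A.

Bundle C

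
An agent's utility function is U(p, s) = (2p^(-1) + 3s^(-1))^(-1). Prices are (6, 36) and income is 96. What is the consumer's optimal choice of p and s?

For CES with ρ = -1, MRS = (2/3)·(s/p)^2.
Tangency: set MRS = p_p/p_s = 6/36 = 1/6.
So (s/p)^2 = 0.25; taking the square root, s/p = 0.5, i.e. s = 0.5·p.
Substitute into the budget 6·p + 36·s = 96: 24·p = 96, so p* = 4 and s* = 0.5·4 = 2.

p* = 4, s* = 2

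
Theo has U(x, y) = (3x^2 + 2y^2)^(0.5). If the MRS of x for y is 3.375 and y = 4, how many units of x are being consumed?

For CES with ρ = 2, MRS = (3/2)·(y/x)^(-1).
Setting (3/2)·(4/x)^(-1) = 3.375 gives (4/x)^(-1) = 2.25, so 4/x = 4/9 and x = 9.

x = 9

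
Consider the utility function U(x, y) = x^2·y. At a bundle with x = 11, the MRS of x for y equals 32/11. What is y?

y = 16

MU_x = 2·x·y and MU_y = x^2.
MRS = MU_x/MU_y = (2/1)·y/x.
Substitute x = 11: MRS = y/5.5. Setting y/5.5 = 32/11 gives y = (32/11)·5.5 = 16.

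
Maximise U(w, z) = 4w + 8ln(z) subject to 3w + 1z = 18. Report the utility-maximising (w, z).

MU_w = 4, MU_z = 8/z.
MRS = 4 ÷ (8/z).
Tangency: set MRS = p_w/p_z = 3/1 = 3.
MRS depends only on z: 0.5·z = 3 ⇒ z* = 3/0.5 = 6.
From the budget, 3·w = 18 − 1·6 = 12, so w* = 4.

w* = 4, z* = 6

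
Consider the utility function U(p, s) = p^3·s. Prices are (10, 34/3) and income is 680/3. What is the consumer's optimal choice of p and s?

p* = 17, s* = 5

MU_p = 3·p^2·s and MU_s = p^3.
MRS = MU_p/MU_s = (3/1)·s/p.
Tangency: set MRS = p_p/p_s = 10/(34/3) = 15/17.
So (3/1)·s/p = 15/17, i.e. s = (5/17)·p.
Substitute into the budget 10·p + (34/3)·s = 680/3: (40/3)·p = 680/3, so p* = 17.
Then s* = (5/17)·17 = 5.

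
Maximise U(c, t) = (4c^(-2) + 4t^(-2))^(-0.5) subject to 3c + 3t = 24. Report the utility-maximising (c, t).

For CES with ρ = -2, MRS = (t/c)^3.
Tangency: set MRS = p_c/p_t = 3/3 = 1.
So (t/c)^3 = 1; taking the cube root, t/c = 1, i.e. t = c.
Substitute into the budget 3·c + 3·t = 24: 6·c = 24, so c* = 4 and t* = 4.

c* = 4, t* = 4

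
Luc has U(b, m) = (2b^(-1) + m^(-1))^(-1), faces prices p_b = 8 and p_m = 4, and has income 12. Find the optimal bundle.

b* = 1, m* = 1

For CES with ρ = -1, MRS = (2/1)·(m/b)^2.
Tangency: set MRS = p_b/p_m = 8/4 = 2.
So (m/b)^2 = 1; taking the square root, m/b = 1, i.e. m = b.
Substitute into the budget 8·b + 4·m = 12: 12·b = 12, so b* = 1 and m* = 1.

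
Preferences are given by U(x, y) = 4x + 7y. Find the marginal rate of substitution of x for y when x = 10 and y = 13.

MRS = 4/7

MU_x = 4, MU_y = 7, so MRS = 4/7 at every bundle.
At (10, 13): MRS = 4/7.
That is, one extra unit of x is worth 4/7 units of y at the margin.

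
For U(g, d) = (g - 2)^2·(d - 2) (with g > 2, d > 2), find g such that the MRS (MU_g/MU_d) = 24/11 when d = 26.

MU_g = 2·(g−2)·(d−2), MU_d = (g−2)^2.
MRS = (2/1)·(d−2)/(g−2).
Substitute d = 26: MRS = 48/(g − 2). Setting this equal to 24/11 gives g − 2 = 48/(24/11) = 22, so g = 24.

g = 24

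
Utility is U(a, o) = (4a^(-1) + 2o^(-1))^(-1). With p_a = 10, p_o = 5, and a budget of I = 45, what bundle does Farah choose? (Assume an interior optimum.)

a* = 3, o* = 3

For CES with ρ = -1, MRS = (4/2)·(o/a)^2.
Tangency: set MRS = p_a/p_o = 10/5 = 2.
So (o/a)^2 = 1; taking the square root, o/a = 1, i.e. o = a.
Substitute into the budget 10·a + 5·o = 45: 15·a = 45, so a* = 3 and o* = 3.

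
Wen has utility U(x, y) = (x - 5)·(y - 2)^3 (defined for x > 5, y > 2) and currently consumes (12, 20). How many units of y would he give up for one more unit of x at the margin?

MRS = 6/7

MU_x = (y−2)^3, MU_y = 3·(x−5)·(y−2)^2.
MRS = (1/3)·(y−2)/(x−5).
At (12, 20): MRS = 6/7.
The indifference curve has slope −6/7 at this bundle.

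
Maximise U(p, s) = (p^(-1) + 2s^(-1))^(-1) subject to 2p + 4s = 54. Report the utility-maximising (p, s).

p* = 9, s* = 9

For CES with ρ = -1, MRS = (1/2)·(s/p)^2.
Tangency: set MRS = p_p/p_s = 2/4 = 0.5.
So (s/p)^2 = 1; taking the square root, s/p = 1, i.e. s = p.
Substitute into the budget 2·p + 4·s = 54: 6·p = 54, so p* = 9 and s* = 9.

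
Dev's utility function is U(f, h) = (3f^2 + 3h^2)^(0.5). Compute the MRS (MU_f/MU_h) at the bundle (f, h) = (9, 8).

MRS = 1.125

For CES with ρ = 2, MRS = (h/f)^(-1).
At (9, 8): MRS = 1.125.
The indifference curve has slope −1.125 at this bundle.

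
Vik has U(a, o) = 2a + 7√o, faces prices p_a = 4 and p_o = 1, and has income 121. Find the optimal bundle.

MU_a = 2, MU_o = 7/(2√o).
MRS = 2 ÷ (7/(2√o)).
Tangency: set MRS = p_a/p_o = 4/1 = 4.
MRS depends only on o: (4/7)·√o = 4 ⇒ √o = 4/(4/7) = 7 ⇒ o* = 49.
From the budget, 4·a = 121 − 1·49 = 72, so a* = 18.

a* = 18, o* = 49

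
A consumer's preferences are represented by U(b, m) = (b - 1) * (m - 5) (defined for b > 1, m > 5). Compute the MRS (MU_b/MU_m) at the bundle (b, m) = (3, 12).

MRS = 3.5

MU_b = (m−5), MU_m = (b−1).
MRS = (m−5)/(b−1).
At (3, 12): MRS = 3.5.
That is, one extra unit of b is worth 3.5 units of m at the margin.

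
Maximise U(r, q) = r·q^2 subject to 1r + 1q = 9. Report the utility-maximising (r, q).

r* = 3, q* = 6

MU_r = q^2 and MU_q = 2·r·q.
MRS = MU_r/MU_q = (1/2)·q/r.
Tangency: set MRS = p_r/p_q = 1/1 = 1.
So (1/2)·q/r = 1, i.e. q = 2·r.
Substitute into the budget 1·r + 1·q = 9: 3·r = 9, so r* = 3.
Then q* = 2·3 = 6.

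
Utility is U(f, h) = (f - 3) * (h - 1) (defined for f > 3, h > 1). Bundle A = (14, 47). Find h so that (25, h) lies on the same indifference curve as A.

U(14, 47) = 506.
Set U(25, h) = 506 and solve.
With f = 25: (25 − 3) = 22, so (h − 1) = 506/22 = 23.
So h = 1 + 23 = 24.
Check: U(25, 24) = 506.

h = 24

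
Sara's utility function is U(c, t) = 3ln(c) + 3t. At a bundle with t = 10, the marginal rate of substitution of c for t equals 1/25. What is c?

MU_c = 3/c, MU_t = 3.
MRS = 3/c ÷ 3.
MRS depends only on c: 1/c = 1/25 ⇒ c = 1/(1/25) = 25.

c = 25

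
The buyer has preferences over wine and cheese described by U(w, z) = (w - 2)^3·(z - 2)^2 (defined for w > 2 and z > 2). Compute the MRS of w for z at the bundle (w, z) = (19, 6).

MU_w = 3·(w−2)^2·(z−2)^2, MU_z = 2·(w−2)^3·(z−2).
MRS = (3/2)·(z−2)/(w−2).
At (19, 6): MRS = 6/17.
That is, one extra unit of w is worth 6/17 units of z at the margin.

MRS = 6/17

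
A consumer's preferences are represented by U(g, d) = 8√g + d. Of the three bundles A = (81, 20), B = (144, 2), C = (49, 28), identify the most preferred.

Evaluate utility at each bundle:
U(A) = 92.000.
U(B) = 98.000.
U(C) = 84.000.
Highest utility is B, so B ≻ A ≻ C.

Bundle B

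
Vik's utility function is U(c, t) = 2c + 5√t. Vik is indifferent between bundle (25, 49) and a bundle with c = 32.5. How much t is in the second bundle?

U(25, 49) = 85.
Set U(32.5, t) = 85 and solve.
With c = 32.5: 5√t = 85 − 2·32.5 = 20, so √t = 4 and t = 16.
Check: U(32.5, 16) = 85.

t = 16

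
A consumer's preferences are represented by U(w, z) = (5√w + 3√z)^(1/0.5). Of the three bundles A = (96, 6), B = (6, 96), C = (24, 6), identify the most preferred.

Evaluate utility at each bundle:
U(A) = 3174.000.
U(B) = 1734.000.
U(C) = 1014.000.
Highest utility is A, so A ≻ B ≻ C.

Bundle A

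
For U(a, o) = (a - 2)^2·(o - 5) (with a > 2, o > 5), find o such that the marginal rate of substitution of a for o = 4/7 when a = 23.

MU_a = 2·(a−2)·(o−5), MU_o = (a−2)^2.
MRS = (2/1)·(o−5)/(a−2).
Substitute a = 23: MRS = (o − 5)/10.5. Setting this equal to 4/7 gives o − 5 = (4/7)·10.5 = 6, so o = 11.

o = 11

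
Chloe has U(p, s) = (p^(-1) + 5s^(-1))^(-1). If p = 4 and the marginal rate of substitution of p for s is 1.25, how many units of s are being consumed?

For CES with ρ = -1, MRS = (1/5)·(s/p)^2.
Setting (1/5)·(s/4)^2 = 1.25 gives (s/4)^2 = 6.25, so s/4 = 2.5 and s = 10.

s = 10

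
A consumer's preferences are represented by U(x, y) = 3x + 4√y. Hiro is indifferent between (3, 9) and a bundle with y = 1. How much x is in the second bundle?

U(3, 9) = 21.
Set U(x, 1) = 21 and solve.
With y = 1: √1 = 1, so 3x = 21 − 4·1 = 17 and x = 17/3.
Check: U(17/3, 1) = 21.

x = 17/3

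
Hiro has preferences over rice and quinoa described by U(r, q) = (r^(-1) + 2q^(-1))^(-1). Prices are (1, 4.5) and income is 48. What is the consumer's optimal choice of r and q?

For CES with ρ = -1, MRS = (1/2)·(q/r)^2.
Tangency: set MRS = p_r/p_q = 1/4.5 = 2/9.
So (q/r)^2 = 4/9; taking the square root, q/r = 2/3, i.e. q = (2/3)·r.
Substitute into the budget 1·r + 4.5·q = 48: 4·r = 48, so r* = 12 and q* = (2/3)·12 = 8.

r* = 12, q* = 8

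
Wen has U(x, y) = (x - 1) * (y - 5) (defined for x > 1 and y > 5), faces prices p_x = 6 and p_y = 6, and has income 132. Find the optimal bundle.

x* = 9, y* = 13

MU_x = (y−5), MU_y = (x−1).
MRS = (y−5)/(x−1).
Tangency: set MRS = p_x/p_y = 6/6 = 1.
So (y − 5)/(x − 1) = 1, i.e. (y − 5) = (x − 1).
Rewrite the budget in excess-of-subsistence terms: 6·(x − 1) + 6·(y − 5) = 132 − 6·1 − 6·5 = 96.
Substituting, 12·(x − 1) = 96, so x − 1 = 8 and x* = 9.
Then y − 5 = 8, so y* = 13.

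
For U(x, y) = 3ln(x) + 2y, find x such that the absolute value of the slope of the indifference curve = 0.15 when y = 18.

x = 10

MU_x = 3/x, MU_y = 2.
MRS = 3/x ÷ 2.
MRS depends only on x: 1.5/x = 0.15 ⇒ x = 1.5/0.15 = 10.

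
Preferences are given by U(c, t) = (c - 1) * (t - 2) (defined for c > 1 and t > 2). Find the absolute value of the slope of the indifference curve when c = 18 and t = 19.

MRS = 1

MU_c = (t−2), MU_t = (c−1).
MRS = (t−2)/(c−1).
At (18, 19): MRS = 1.
That is, one extra unit of c is worth 1 units of t at the margin.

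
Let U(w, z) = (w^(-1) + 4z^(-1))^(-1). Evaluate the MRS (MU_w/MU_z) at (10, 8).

For CES with ρ = -1, MRS = (1/4)·(z/w)^2.
At (10, 8): MRS = 4/25.
That is, one extra unit of w is worth 4/25 units of z at the margin.

MRS = 4/25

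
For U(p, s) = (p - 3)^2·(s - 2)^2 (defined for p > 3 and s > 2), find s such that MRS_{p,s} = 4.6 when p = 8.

MU_p = 2·(p−3)·(s−2)^2, MU_s = 2·(p−3)^2·(s−2).
MRS = (s−2)/(p−3).
Substitute p = 8: MRS = (s − 2)/5. Setting this equal to 4.6 gives s − 2 = 4.6·5 = 23, so s = 25.

s = 25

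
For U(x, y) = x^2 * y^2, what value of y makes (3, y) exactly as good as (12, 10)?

y = 40

U(12, 10) = 14400.
Set U(3, y) = 14400 and solve.
With x = 3: 3^2 = 9, so y^2 = 14400/9 = 1600; taking the square root, y = 40.
Check: U(3, 40) = 14400.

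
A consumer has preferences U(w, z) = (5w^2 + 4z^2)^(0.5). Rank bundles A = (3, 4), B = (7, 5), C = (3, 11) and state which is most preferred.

Bundle C

Evaluate utility at each bundle:
U(A) = 10.440.
U(B) = 18.574.
U(C) = 23.000.
Highest utility is C, so C ≻ B ≻ A.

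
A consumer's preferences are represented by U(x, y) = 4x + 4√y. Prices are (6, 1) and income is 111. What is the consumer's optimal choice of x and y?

x* = 17, y* = 9

MU_x = 4, MU_y = 4/(2√y).
MRS = 4 ÷ (4/(2√y)).
Tangency: set MRS = p_x/p_y = 6/1 = 6.
MRS depends only on y: 2·√y = 6 ⇒ √y = 6/2 = 3 ⇒ y* = 9.
From the budget, 6·x = 111 − 1·9 = 102, so x* = 17.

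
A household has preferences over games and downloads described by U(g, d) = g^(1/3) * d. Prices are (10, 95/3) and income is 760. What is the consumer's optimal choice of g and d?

MU_g = 1/3·g^(-2/3)·d and MU_d = g^(1/3).
MRS = MU_g/MU_d = (1/3)·d/g.
Tangency: set MRS = p_g/p_d = 10/(95/3) = 6/19.
So (1/3)·d/g = 6/19, i.e. d = (18/19)·g.
Substitute into the budget 10·g + (95/3)·d = 760: 40·g = 760, so g* = 19.
Then d* = (18/19)·19 = 18.

g* = 19, d* = 18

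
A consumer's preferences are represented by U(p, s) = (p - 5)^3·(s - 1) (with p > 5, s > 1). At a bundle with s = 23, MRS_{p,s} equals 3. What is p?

MU_p = 3·(p−5)^2·(s−1), MU_s = (p−5)^3.
MRS = (3/1)·(s−1)/(p−5).
Substitute s = 23: MRS = 66/(p − 5). Setting this equal to 3 gives p − 5 = 66/3 = 22, so p = 27.

p = 27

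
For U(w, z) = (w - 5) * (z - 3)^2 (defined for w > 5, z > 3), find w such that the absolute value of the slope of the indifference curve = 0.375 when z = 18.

MU_w = (z−3)^2, MU_z = 2·(w−5)·(z−3).
MRS = (1/2)·(z−3)/(w−5).
Substitute z = 18: MRS = 7.5/(w − 5). Setting this equal to 0.375 gives w − 5 = 7.5/0.375 = 20, so w = 25.

w = 25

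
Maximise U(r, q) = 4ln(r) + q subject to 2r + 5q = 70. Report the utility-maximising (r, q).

MU_r = 4/r, MU_q = 1.
MRS = 4/r ÷ 1.
Tangency: set MRS = p_r/p_q = 2/5 = 0.4.
MRS depends only on r: 4/r = 0.4 ⇒ r* = 4/0.4 = 10.
From the budget, 5·q = 70 − 2·10 = 50, so q* = 10.

r* = 10, q* = 10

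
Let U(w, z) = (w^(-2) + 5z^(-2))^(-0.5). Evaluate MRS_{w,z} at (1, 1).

For CES with ρ = -2, MRS = (1/5)·(z/w)^3.
At (1, 1): MRS = 0.2.
That is, one extra unit of w is worth 0.2 units of z at the margin.

MRS = 0.2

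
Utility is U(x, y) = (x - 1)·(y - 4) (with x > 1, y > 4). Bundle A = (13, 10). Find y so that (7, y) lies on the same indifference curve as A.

U(13, 10) = 72.
Set U(7, y) = 72 and solve.
With x = 7: (7 − 1) = 6, so (y − 4) = 72/6 = 12.
So y = 4 + 12 = 16.
Check: U(7, 16) = 72.

y = 16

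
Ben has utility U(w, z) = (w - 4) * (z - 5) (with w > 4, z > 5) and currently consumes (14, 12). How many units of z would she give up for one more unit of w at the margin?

MRS = 0.7

MU_w = (z−5), MU_z = (w−4).
MRS = (z−5)/(w−4).
At (14, 12): MRS = 0.7.
That is, one extra unit of w is worth 0.7 units of z at the margin.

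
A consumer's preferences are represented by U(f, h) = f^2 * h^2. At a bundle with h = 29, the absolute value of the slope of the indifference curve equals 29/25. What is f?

f = 25

MU_f = 2·f·h^2 and MU_h = 2·f^2·h.
MRS = MU_f/MU_h = h/f.
Substitute h = 29: MRS = 29/f. Setting 29/f = 29/25 gives f = 29/(29/25) = 25.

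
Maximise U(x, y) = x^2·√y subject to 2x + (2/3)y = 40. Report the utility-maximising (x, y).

MU_x = 2·x·√y and MU_y = 0.5·x^2·y^(-0.5).
MRS = MU_x/MU_y = (4)·y/x.
Tangency: set MRS = p_x/p_y = 2/(2/3) = 3.
So (4)·y/x = 3, i.e. y = 0.75·x.
Substitute into the budget 2·x + (2/3)·y = 40: 2.5·x = 40, so x* = 16.
Then y* = 0.75·16 = 12.

x* = 16, y* = 12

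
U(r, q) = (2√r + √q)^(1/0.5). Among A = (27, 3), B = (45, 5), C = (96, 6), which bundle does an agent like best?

Bundle C

Evaluate utility at each bundle:
U(A) = 147.000.
U(B) = 245.000.
U(C) = 486.000.
Highest utility is C, so C ≻ B ≻ A.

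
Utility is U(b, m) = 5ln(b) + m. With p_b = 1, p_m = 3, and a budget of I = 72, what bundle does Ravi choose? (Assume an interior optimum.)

b* = 15, m* = 19

MU_b = 5/b, MU_m = 1.
MRS = 5/b ÷ 1.
Tangency: set MRS = p_b/p_m = 1/3.
MRS depends only on b: 5/b = 1/3 ⇒ b* = 5/(1/3) = 15.
From the budget, 3·m = 72 − 1·15 = 57, so m* = 19.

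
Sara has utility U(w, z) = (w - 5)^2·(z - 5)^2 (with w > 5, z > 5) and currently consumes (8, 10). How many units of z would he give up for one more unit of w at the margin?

MU_w = 2·(w−5)·(z−5)^2, MU_z = 2·(w−5)^2·(z−5).
MRS = (z−5)/(w−5).
At (8, 10): MRS = 5/3.
That is, one extra unit of w is worth 5/3 units of z at the margin.

MRS = 5/3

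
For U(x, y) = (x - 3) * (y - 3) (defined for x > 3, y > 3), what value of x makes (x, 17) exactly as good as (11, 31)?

U(11, 31) = 224.
Set U(x, 17) = 224 and solve.
With y = 17: (17 − 3) = 14, so (x − 3) = 224/14 = 16.
So x = 3 + 16 = 19.
Check: U(19, 17) = 224.

x = 19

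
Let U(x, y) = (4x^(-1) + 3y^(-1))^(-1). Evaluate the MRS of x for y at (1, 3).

MRS = 12

For CES with ρ = -1, MRS = (4/3)·(y/x)^2.
At (1, 3): MRS = 12.
That is, one extra unit of x is worth 12 units of y at the margin.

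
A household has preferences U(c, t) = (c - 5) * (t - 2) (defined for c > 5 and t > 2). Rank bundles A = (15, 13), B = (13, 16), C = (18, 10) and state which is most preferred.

Bundle B

Evaluate utility at each bundle:
U(A) = 110.
U(B) = 112.
U(C) = 104.
Highest utility is B, so B ≻ A ≻ C.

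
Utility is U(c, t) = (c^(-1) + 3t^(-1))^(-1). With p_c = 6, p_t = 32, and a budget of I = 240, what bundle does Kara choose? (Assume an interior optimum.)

For CES with ρ = -1, MRS = (1/3)·(t/c)^2.
Tangency: set MRS = p_c/p_t = 6/32 = 3/16.
So (t/c)^2 = 9/16; taking the square root, t/c = 0.75, i.e. t = 0.75·c.
Substitute into the budget 6·c + 32·t = 240: 30·c = 240, so c* = 8 and t* = 0.75·8 = 6.

c* = 8, t* = 6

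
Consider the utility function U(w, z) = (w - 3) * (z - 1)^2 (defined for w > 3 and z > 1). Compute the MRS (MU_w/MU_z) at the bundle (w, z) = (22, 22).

MRS = 21/38

MU_w = (z−1)^2, MU_z = 2·(w−3)·(z−1).
MRS = (1/2)·(z−1)/(w−3).
At (22, 22): MRS = 21/38.
So at (22, 22) the consumer would give up 21/38 units of z for one more unit of w.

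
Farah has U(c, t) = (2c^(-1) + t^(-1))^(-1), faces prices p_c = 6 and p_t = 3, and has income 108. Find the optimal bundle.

For CES with ρ = -1, MRS = (2/1)·(t/c)^2.
Tangency: set MRS = p_c/p_t = 6/3 = 2.
So (t/c)^2 = 1; taking the square root, t/c = 1, i.e. t = c.
Substitute into the budget 6·c + 3·t = 108: 9·c = 108, so c* = 12 and t* = 12.

c* = 12, t* = 12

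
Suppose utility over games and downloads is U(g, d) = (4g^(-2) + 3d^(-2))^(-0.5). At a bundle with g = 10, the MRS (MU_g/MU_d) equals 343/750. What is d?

d = 7

For CES with ρ = -2, MRS = (4/3)·(d/g)^3.
Setting (4/3)·(d/10)^3 = 343/750 gives (d/10)^3 = 343/1000, so d/10 = 0.7 and d = 7.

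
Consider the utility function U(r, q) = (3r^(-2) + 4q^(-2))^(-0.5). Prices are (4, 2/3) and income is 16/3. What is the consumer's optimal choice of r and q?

For CES with ρ = -2, MRS = (3/4)·(q/r)^3.
Tangency: set MRS = p_r/p_q = 4/(2/3) = 6.
So (q/r)^3 = 8; taking the cube root, q/r = 2, i.e. q = 2·r.
Substitute into the budget 4·r + (2/3)·q = 16/3: (16/3)·r = 16/3, so r* = 1 and q* = 2·1 = 2.

r* = 1, q* = 2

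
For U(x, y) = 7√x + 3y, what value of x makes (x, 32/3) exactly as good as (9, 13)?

U(9, 13) = 60.
Set U(x, 32/3) = 60 and solve.
With y = 32/3: 7√x = 60 − 3·32/3 = 28, so √x = 4 and x = 16.
Check: U(16, 32/3) = 60.

x = 16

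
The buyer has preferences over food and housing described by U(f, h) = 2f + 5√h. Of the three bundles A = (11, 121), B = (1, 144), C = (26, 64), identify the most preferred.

Bundle C

Evaluate utility at each bundle:
U(A) = 77.000.
U(B) = 62.000.
U(C) = 92.000.
Highest utility is C, so C ≻ A ≻ B.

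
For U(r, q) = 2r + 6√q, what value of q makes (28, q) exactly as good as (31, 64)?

q = 81

U(31, 64) = 110.
Set U(28, q) = 110 and solve.
With r = 28: 6√q = 110 − 2·28 = 54, so √q = 9 and q = 81.
Check: U(28, 81) = 110.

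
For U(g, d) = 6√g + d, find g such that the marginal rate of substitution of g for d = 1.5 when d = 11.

g = 4

MU_g = 6/(2√g), MU_d = 1.
MRS = 6/(2√g) ÷ 1.
MRS depends only on g: 3/√g = 1.5 ⇒ √g = 3/1.5 = 2 ⇒ g = 4.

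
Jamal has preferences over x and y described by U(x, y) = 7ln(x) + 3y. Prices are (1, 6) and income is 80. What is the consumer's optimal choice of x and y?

x* = 14, y* = 11

MU_x = 7/x, MU_y = 3.
MRS = 7/x ÷ 3.
Tangency: set MRS = p_x/p_y = 1/6.
MRS depends only on x: (7/3)/x = 1/6 ⇒ x* = (7/3)/(1/6) = 14.
From the budget, 6·y = 80 − 1·14 = 66, so y* = 11.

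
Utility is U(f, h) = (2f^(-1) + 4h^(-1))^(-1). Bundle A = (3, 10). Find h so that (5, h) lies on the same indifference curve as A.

U depends on (f, h) only through S = 2f^(-1) + 4h^(-1), so equal utility means equal S. At (3, 10): S = 16/15.
With f = 5: 2·5^(-1) = 0.4, so 4h^(-1) = 16/15 − 0.4 = 2/3, i.e. h^(-1) = 1/6.
Hence h = 1/(1/6) = 6.
Check: U(5, 6) = 0.9375.

h = 6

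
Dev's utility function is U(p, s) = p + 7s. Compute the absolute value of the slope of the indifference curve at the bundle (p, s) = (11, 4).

MRS = 1/7

MU_p = 1, MU_s = 7, so MRS = 1/7 at every bundle.
At (11, 4): MRS = 1/7.
That is, one extra unit of p is worth 1/7 units of s at the margin.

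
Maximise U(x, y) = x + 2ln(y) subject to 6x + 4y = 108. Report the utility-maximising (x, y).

MU_x = 1, MU_y = 2/y.
MRS = 1 ÷ (2/y).
Tangency: set MRS = p_x/p_y = 6/4 = 1.5.
MRS depends only on y: 0.5·y = 1.5 ⇒ y* = 1.5/0.5 = 3.
From the budget, 6·x = 108 − 4·3 = 96, so x* = 16.

x* = 16, y* = 3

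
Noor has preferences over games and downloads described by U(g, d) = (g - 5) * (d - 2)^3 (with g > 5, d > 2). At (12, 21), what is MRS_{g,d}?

MRS = 19/21

MU_g = (d−2)^3, MU_d = 3·(g−5)·(d−2)^2.
MRS = (1/3)·(d−2)/(g−5).
At (12, 21): MRS = 19/21.
That is, one extra unit of g is worth 19/21 units of d at the margin.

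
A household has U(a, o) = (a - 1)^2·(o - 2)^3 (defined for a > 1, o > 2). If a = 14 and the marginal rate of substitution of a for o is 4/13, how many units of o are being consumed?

o = 8

MU_a = 2·(a−1)·(o−2)^3, MU_o = 3·(a−1)^2·(o−2)^2.
MRS = (2/3)·(o−2)/(a−1).
Substitute a = 14: MRS = (o − 2)/19.5. Setting this equal to 4/13 gives o − 2 = (4/13)·19.5 = 6, so o = 8.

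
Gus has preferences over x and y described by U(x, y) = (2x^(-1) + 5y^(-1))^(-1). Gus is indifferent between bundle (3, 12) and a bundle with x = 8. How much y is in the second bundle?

y = 6

U depends on (x, y) only through S = 2x^(-1) + 5y^(-1), so equal utility means equal S. At (3, 12): S = 13/12.
With x = 8: 2·8^(-1) = 0.25, so 5y^(-1) = 13/12 − 0.25 = 5/6, i.e. y^(-1) = 1/6.
Hence y = 1/(1/6) = 6.
Check: U(8, 6) = 0.9231.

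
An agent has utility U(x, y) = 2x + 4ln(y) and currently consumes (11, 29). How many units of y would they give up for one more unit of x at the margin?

MU_x = 2, MU_y = 4/y.
MRS = 2 ÷ (4/y).
At (11, 29): MRS = 14.5.
The indifference curve has slope −14.5 at this bundle.

MRS = 14.5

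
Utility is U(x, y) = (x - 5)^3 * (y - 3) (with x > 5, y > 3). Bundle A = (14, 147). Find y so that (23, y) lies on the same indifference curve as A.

y = 21

U(14, 147) = 104976.
Set U(23, y) = 104976 and solve.
With x = 23: (23 − 5)^3 = 5832, so (y − 3) = 104976/5832 = 18.
So y = 3 + 18 = 21.
Check: U(23, 21) = 104976.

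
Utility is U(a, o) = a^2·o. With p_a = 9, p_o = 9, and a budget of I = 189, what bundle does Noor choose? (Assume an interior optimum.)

a* = 14, o* = 7

MU_a = 2·a·o and MU_o = a^2.
MRS = MU_a/MU_o = (2/1)·o/a.
Tangency: set MRS = p_a/p_o = 9/9 = 1.
So (2/1)·o/a = 1, i.e. o = 0.5·a.
Substitute into the budget 9·a + 9·o = 189: 13.5·a = 189, so a* = 14.
Then o* = 0.5·14 = 7.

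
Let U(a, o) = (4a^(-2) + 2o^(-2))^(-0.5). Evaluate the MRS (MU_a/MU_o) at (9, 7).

MRS = 686/729

For CES with ρ = -2, MRS = (4/2)·(o/a)^3.
At (9, 7): MRS = 686/729.
The indifference curve has slope −686/729 at this bundle.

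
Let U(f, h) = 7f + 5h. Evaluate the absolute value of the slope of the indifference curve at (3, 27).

MRS = 1.4

MU_f = 7, MU_h = 5, so MRS = 7/5 = 1.4 at every bundle.
At (3, 27): MRS = 1.4.
The indifference curve has slope −1.4 at this bundle.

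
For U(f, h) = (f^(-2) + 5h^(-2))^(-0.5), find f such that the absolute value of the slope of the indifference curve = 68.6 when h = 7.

f = 1

For CES with ρ = -2, MRS = (1/5)·(h/f)^3.
Setting (1/5)·(7/f)^3 = 68.6 gives (7/f)^3 = 343, so 7/f = 7 and f = 1.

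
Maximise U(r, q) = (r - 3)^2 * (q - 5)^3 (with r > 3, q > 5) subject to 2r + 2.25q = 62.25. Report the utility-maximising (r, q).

MU_r = 2·(r−3)·(q−5)^3, MU_q = 3·(r−3)^2·(q−5)^2.
MRS = (2/3)·(q−5)/(r−3).
Tangency: set MRS = p_r/p_q = 2/2.25 = 8/9.
So (2/3)·(q − 5)/(r − 3) = 8/9, i.e. (q − 5) = (4/3)·(r − 3).
Rewrite the budget in excess-of-subsistence terms: 2·(r − 3) + 2.25·(q − 5) = 62.25 − 2·3 − 2.25·5 = 45.
Substituting, 5·(r − 3) = 45, so r − 3 = 9 and r* = 12.
Then q − 5 = (4/3)·9 = 12, so q* = 17.

r* = 12, q* = 17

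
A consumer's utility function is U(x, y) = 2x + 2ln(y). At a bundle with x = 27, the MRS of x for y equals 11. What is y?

y = 11

MU_x = 2, MU_y = 2/y.
MRS = 2 ÷ (2/y).
MRS depends only on y: y = 11 ⇒ y = 11.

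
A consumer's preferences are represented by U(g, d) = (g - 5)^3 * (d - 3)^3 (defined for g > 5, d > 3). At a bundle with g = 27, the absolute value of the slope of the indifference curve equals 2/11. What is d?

MU_g = 3·(g−5)^2·(d−3)^3, MU_d = 3·(g−5)^3·(d−3)^2.
MRS = (d−3)/(g−5).
Substitute g = 27: MRS = (d − 3)/22. Setting this equal to 2/11 gives d − 3 = (2/11)·22 = 4, so d = 7.

d = 7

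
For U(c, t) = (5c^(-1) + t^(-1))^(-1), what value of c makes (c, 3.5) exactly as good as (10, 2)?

c = 7

U depends on (c, t) only through S = 5c^(-1) + t^(-1), so equal utility means equal S. At (10, 2): S = 1.
With t = 3.5: 3.5^(-1) = 2/7, so 5c^(-1) = 1 − 2/7 = 5/7, i.e. c^(-1) = 1/7.
Hence c = 1/(1/7) = 7.
Check: U(7, 3.5) = 1.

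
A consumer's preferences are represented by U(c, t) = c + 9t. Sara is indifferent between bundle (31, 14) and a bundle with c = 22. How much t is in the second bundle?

U(31, 14) = 157.
Set U(22, t) = 157 and solve.
22 + 9t = 157 ⇒ 9t = 135 ⇒ t = 15.
Check: U(22, 15) = 157.

t = 15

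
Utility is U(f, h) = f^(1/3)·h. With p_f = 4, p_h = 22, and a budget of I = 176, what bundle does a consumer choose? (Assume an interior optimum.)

f* = 11, h* = 6

MU_f = 1/3·f^(-2/3)·h and MU_h = f^(1/3).
MRS = MU_f/MU_h = (1/3)·h/f.
Tangency: set MRS = p_f/p_h = 4/22 = 2/11.
So (1/3)·h/f = 2/11, i.e. h = (6/11)·f.
Substitute into the budget 4·f + 22·h = 176: 16·f = 176, so f* = 11.
Then h* = (6/11)·11 = 6.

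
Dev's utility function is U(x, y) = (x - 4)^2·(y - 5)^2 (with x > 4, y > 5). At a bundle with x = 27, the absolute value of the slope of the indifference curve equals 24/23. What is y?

MU_x = 2·(x−4)·(y−5)^2, MU_y = 2·(x−4)^2·(y−5).
MRS = (y−5)/(x−4).
Substitute x = 27: MRS = (y − 5)/23. Setting this equal to 24/23 gives y − 5 = (24/23)·23 = 24, so y = 29.

y = 29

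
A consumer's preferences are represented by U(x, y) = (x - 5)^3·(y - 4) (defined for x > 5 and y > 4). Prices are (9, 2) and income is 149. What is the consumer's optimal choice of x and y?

MU_x = 3·(x−5)^2·(y−4), MU_y = (x−5)^3.
MRS = (3/1)·(y−4)/(x−5).
Tangency: set MRS = p_x/p_y = 9/2 = 4.5.
So (3/1)·(y − 4)/(x − 5) = 4.5, i.e. (y − 4) = 1.5·(x − 5).
Rewrite the budget in excess-of-subsistence terms: 9·(x − 5) + 2·(y − 4) = 149 − 9·5 − 2·4 = 96.
Substituting, 12·(x − 5) = 96, so x − 5 = 8 and x* = 13.
Then y − 4 = 1.5·8 = 12, so y* = 16.

x* = 13, y* = 16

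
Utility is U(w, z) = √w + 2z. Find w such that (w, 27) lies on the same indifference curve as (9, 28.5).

w = 36

U(9, 28.5) = 60.
Set U(w, 27) = 60 and solve.
With z = 27: √w = 60 − 2·27 = 6, so √w = 6 and w = 36.
Check: U(36, 27) = 60.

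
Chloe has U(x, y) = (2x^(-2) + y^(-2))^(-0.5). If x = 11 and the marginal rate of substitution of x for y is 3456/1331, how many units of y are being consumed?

y = 12

For CES with ρ = -2, MRS = (2/1)·(y/x)^3.
Setting (2/1)·(y/11)^3 = 3456/1331 gives (y/11)^3 = 1728/1331, so y/11 = 12/11 and y = 12.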